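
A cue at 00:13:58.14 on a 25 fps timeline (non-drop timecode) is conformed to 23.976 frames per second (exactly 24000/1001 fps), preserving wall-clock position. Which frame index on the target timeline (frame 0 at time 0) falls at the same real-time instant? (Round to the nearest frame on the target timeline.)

Source frame index: (0×3600 + 13×60 + 58) × 25 + 14 = 20964.
Real time: 20964 / (25) = 20964/25 s.
Target frame: (20964/25) × (24000/1001) = 20125440/1001 ≈ 20105.335 → 20105.

frame 20105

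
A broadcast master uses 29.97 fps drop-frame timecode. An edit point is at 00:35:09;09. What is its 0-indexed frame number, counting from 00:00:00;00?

63215

As if non-drop at 30 labels/s: (0 × 3600 + 35 × 60 + 9) × 30 + 9 = 63279.
Minute boundaries passed: 35; those not divisible by 10: 35 − 3 = 32; dropped labels = 2 × 32 = 64.
Actual frame index = 63279 − 64 = 63215.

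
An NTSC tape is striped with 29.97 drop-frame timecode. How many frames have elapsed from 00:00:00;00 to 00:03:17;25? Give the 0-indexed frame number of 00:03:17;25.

As if non-drop at 30 labels/s: (0 × 3600 + 3 × 60 + 17) × 30 + 25 = 5935.
Minute boundaries passed: 3; those not divisible by 10: 3 − 0 = 3; dropped labels = 2 × 3 = 6.
Actual frame index = 5935 − 6 = 5929.

5929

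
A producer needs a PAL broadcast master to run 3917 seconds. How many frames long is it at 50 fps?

Frames = 3917 × 50 = 195850.

195850 frames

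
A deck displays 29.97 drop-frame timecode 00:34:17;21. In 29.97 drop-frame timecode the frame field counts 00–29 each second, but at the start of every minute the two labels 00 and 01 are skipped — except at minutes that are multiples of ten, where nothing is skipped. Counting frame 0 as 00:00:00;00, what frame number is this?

Complete 10-minute blocks: 3, each 17982 frames → 53946.
Remaining 4 whole minutes in the current block: 1800 + 3 × 1798 = 7194 frames.
Within the current minute: 17 × 30 + 21 − 2 = 529 (labels ;00/;01 skipped at this minute). Total = 53946 + 7194 + 529 = 61669.

61669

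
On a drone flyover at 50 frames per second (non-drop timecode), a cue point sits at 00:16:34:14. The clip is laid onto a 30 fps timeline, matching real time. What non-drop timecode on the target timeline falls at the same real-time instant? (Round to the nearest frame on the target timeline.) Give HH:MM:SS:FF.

00:16:34:08

Source frame index: (0×3600 + 16×60 + 34) × 50 + 14 = 49714.
Real time: 49714 / (50) = 24857/25 s.
Target frame: (24857/25) × (30) = 149142/5 ≈ 29828.400 → 29828.
At 30 labels/s: frame 29828 → 00:16:34:08.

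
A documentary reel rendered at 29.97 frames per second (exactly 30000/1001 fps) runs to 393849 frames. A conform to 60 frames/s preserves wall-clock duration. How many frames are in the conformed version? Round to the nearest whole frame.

788486 frames

Frames at target rate = 393849 × (60) / (30000/1001) = 394242849/500 ≈ 788485.698.
Nearest whole frame: 788486.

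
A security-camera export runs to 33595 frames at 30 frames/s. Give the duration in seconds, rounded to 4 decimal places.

1119.8333 seconds

Running time = 33595 × 1/30 = 6719/6 s ≈ 1119.8333 s.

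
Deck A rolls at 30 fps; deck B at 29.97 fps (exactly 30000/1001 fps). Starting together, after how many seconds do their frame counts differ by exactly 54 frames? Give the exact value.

The gap grows by |30000/1001 − 30| = 30/1001 frames per second.
Time for a 54-frame gap: 54 ÷ (30/1001) = 1801.8 s.

1801.8 seconds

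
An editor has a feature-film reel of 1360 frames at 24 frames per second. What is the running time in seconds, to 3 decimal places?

56.667 seconds

Running time = 1360 × 1/24 = 170/3 s ≈ 56.667 s.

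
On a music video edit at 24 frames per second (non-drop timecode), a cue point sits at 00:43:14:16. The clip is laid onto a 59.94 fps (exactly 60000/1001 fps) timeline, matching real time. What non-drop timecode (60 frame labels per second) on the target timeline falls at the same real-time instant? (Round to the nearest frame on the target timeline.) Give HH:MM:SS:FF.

00:43:12:04

Source frame index: (0×3600 + 43×60 + 14) × 24 + 16 = 62272.
Real time: 62272 / (24) = 7784/3 s.
Target frame: (7784/3) × (60000/1001) = 22240000/143 ≈ 155524.476 → 155524.
At 60 labels/s: frame 155524 → 00:43:12:04.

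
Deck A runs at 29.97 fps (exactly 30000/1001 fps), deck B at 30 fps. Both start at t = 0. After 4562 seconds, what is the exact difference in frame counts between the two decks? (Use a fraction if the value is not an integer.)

A emits 30000/1001 × 4562 = 136860000/1001 frames; B emits 30 × 4562 = 136860.
Difference = 136860/1001 frames (≈ 136.7233); B is ahead of A.

136860/1001 frames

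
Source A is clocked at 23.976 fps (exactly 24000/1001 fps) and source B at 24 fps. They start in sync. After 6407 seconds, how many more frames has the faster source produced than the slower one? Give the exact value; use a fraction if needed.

A emits 24000/1001 × 6407 = 153768000/1001 frames; B emits 24 × 6407 = 153768.
Difference = 153768/1001 frames (≈ 153.6144); B is ahead of A.

153768/1001 frames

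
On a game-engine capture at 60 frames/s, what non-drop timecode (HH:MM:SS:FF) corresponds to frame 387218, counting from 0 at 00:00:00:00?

387218 ÷ 60 = 6453 full seconds, remainder 38 frames.
6453 s = 1 h 47 min 33 s.
Timecode: 01:47:33:38.

01:47:33:38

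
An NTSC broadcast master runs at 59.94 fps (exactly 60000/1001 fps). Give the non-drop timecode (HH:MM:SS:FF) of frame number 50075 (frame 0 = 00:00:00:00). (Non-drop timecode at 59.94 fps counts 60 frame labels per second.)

50075 ÷ 60 = 834 full seconds, remainder 35 frames.
834 s = 0 h 13 min 54 s.
Timecode: 00:13:54:35.

00:13:54:35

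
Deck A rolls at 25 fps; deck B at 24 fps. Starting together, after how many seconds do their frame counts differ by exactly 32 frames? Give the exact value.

32 seconds

The gap grows by |24 − 25| = 1 frame per second.
Time for a 32-frame gap: 32 ÷ (1) = 32 s.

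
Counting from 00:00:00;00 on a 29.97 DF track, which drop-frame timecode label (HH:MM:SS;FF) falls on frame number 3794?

00:02:06;18

Each 10-minute DF block holds 10 × 60 × 30 − 9 × 2 = 17982 frames. 3794 ÷ 17982 → 0 full blocks, remainder 3794.
Within the partial block the first minute is 1800 frames and each further minute 1798, so 2 further minute boundaries passed. Total skipped labels = 18 × 0 + 2 × 2 = 4.
Non-drop label index = 3794 + 4 = 3798; at 30 labels/s that is 00:02:06:18, i.e. DF 00:02:06;18.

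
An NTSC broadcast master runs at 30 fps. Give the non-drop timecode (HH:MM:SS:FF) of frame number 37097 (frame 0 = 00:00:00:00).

00:20:36:17

37097 ÷ 30 = 1236 full seconds, remainder 17 frames.
1236 s = 0 h 20 min 36 s.
Timecode: 00:20:36:17.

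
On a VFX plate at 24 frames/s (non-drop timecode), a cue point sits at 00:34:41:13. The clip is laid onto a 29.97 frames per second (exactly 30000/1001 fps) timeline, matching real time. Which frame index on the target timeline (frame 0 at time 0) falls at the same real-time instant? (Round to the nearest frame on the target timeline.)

frame 62384

Source frame index: (0×3600 + 34×60 + 41) × 24 + 13 = 49957.
Real time: 49957 / (24) = 49957/24 s.
Target frame: (49957/24) × (30000/1001) = 62446250/1001 ≈ 62383.866 → 62384.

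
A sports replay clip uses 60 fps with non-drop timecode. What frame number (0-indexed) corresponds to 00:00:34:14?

Total seconds to the label: (0 × 3600 + 0 × 60 + 34) = 34.
Frame index = 34 × 60 + 14 = 2054.

frame 2054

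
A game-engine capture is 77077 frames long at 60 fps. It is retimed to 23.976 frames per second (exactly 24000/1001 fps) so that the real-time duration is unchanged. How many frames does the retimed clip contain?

30800 frames

Target frames = source frames × (target rate / source rate) = 77077 × (24000/1001)/(60) = 77077 × 400/1001 = 30800.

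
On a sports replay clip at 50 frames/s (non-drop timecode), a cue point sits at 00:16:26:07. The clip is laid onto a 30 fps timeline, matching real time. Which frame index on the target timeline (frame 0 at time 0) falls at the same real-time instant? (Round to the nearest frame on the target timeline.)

Source frame index: (0×3600 + 16×60 + 26) × 50 + 7 = 49307.
Real time: 49307 / (50) = 49307/50 s.
Target frame: (49307/50) × (30) = 147921/5 ≈ 29584.200 → 29584.

frame 29584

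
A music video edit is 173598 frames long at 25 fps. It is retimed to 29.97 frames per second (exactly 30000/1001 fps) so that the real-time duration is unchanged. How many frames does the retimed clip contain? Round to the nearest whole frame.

208109 frames

Frames at target rate = 173598 × (30000/1001) / (25) = 208317600/1001 ≈ 208109.491.
Nearest whole frame: 208109.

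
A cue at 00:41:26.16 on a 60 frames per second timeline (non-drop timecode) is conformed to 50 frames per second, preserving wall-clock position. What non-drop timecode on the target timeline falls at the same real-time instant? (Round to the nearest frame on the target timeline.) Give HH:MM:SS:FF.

Source frame index: (0×3600 + 41×60 + 26) × 60 + 16 = 149176.
Real time: 149176 / (60) = 37294/15 s.
Target frame: (37294/15) × (50) = 372940/3 ≈ 124313.333 → 124313.
At 50 labels/s: frame 124313 → 00:41:26:13.

00:41:26:13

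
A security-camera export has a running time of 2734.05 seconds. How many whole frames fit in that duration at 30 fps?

82021 frames

Frames = 2734.05 × 30 = 164043/2 ≈ 82021.5000.
Complete frames: 82021.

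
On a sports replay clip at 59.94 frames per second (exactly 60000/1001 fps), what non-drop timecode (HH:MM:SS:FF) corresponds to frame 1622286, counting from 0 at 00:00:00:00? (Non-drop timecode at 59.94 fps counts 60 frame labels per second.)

07:30:38:06

1622286 ÷ 60 = 27038 full seconds, remainder 6 frames.
27038 s = 7 h 30 min 38 s.
Timecode: 07:30:38:06.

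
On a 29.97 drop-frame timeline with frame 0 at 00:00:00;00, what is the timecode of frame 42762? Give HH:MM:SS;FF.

00:23:46;24

Each 10-minute DF block holds 10 × 60 × 30 − 9 × 2 = 17982 frames. 42762 ÷ 17982 → 2 full blocks, remainder 6798.
Within the partial block the first minute is 1800 frames and each further minute 1798, so 3 further minute boundaries passed. Total skipped labels = 18 × 2 + 2 × 3 = 42.
Non-drop label index = 42762 + 42 = 42804; at 30 labels/s that is 00:23:46:24, i.e. DF 00:23:46;24.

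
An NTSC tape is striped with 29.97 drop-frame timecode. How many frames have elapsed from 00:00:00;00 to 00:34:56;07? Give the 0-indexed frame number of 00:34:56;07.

Complete 10-minute blocks: 3, each 17982 frames → 53946.
Remaining 4 whole minutes in the current block: 1800 + 3 × 1798 = 7194 frames.
Within the current minute: 56 × 30 + 7 − 2 = 1685 (labels ;00/;01 skipped at this minute). Total = 53946 + 7194 + 1685 = 62825.

62825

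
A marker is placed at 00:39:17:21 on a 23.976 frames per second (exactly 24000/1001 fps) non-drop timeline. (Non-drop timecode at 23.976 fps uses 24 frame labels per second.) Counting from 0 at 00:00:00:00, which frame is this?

Total seconds to the label: (0 × 3600 + 39 × 60 + 17) = 2357.
Frame index = 2357 × 24 + 21 = 56589.

56589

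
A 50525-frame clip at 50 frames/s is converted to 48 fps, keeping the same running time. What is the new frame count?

Target frames = source frames × (target rate / source rate) = 50525 × (48)/(50) = 50525 × 24/25 = 48504.

48504 frames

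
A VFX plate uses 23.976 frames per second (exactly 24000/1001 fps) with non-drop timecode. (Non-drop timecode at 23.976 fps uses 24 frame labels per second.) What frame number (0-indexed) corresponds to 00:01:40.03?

frame 2403

Total seconds to the label: (0 × 3600 + 1 × 60 + 40) = 100.
Frame index = 100 × 24 + 3 = 2403.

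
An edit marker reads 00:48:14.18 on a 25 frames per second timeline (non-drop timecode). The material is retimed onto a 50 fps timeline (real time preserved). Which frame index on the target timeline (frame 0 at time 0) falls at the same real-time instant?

frame 144736

Source frame index: (0×3600 + 48×60 + 14) × 25 + 18 = 72368.
Real time: 72368 / (25) = 72368/25 s.
Target frame: (72368/25) × (50) = 144736.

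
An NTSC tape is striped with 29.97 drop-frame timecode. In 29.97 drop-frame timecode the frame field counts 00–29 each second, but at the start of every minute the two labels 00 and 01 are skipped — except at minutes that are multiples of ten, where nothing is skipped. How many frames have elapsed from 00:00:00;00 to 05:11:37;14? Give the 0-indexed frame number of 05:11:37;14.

560364

As if non-drop at 30 labels/s: (5 × 3600 + 11 × 60 + 37) × 30 + 14 = 560924.
Minute boundaries passed: 311; those not divisible by 10: 311 − 31 = 280; dropped labels = 2 × 280 = 560.
Actual frame index = 560924 − 560 = 560364.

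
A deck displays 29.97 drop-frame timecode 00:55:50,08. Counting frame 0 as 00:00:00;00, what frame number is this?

100408

As if non-drop at 30 labels/s: (0 × 3600 + 55 × 60 + 50) × 30 + 8 = 100508.
Minute boundaries passed: 55; those not divisible by 10: 55 − 5 = 50; dropped labels = 2 × 50 = 100.
Actual frame index = 100508 − 100 = 100408.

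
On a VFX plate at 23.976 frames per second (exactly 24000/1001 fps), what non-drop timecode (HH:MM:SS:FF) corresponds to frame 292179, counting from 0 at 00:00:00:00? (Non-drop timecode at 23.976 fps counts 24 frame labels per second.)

292179 ÷ 24 = 12174 full seconds, remainder 3 frames.
12174 s = 3 h 22 min 54 s.
Timecode: 03:22:54:03.

03:22:54:03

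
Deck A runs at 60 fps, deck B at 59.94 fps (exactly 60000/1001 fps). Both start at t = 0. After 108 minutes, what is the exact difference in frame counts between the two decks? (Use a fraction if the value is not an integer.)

108 min = 6480 s.
A emits 60 × 6480 = 388800 frames; B emits 60000/1001 × 6480 = 388800000/1001.
Difference = 388800/1001 frames (≈ 388.4116); B is behind A.

388800/1001 frames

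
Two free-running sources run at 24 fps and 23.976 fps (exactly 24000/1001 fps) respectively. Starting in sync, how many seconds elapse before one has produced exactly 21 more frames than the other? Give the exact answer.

The gap grows by |24000/1001 − 24| = 24/1001 frames per second.
Time for a 21-frame gap: 21 ÷ (24/1001) = 875.875 s.

875.875 seconds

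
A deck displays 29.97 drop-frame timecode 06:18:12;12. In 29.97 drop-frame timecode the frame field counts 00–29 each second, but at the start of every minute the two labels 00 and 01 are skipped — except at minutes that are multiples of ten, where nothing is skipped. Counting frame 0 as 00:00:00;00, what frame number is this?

680090

Complete 10-minute blocks: 37, each 17982 frames → 665334.
Remaining 8 whole minutes in the current block: 1800 + 7 × 1798 = 14386 frames.
Within the current minute: 12 × 30 + 12 − 2 = 370 (labels ;00/;01 skipped at this minute). Total = 665334 + 14386 + 370 = 680090.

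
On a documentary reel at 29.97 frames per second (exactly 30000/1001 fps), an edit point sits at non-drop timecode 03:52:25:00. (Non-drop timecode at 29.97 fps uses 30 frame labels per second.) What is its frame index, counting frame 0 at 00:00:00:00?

418350

Total seconds to the label: (3 × 3600 + 52 × 60 + 25) = 13945.
Frame index = 13945 × 30 + 0 = 418350.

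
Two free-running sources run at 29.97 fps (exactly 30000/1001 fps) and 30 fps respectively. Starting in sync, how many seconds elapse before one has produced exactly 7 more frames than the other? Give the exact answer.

The gap grows by |30 − 30000/1001| = 30/1001 frames per second.
Time for a 7-frame gap: 7 ÷ (30/1001) = 7007/30 s.

7007/30 seconds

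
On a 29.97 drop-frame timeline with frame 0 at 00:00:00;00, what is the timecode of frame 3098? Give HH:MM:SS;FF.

Each 10-minute DF block holds 10 × 60 × 30 − 9 × 2 = 17982 frames. 3098 ÷ 17982 → 0 full blocks, remainder 3098.
Within the partial block the first minute is 1800 frames and each further minute 1798, so 1 further minute boundary passed. Total skipped labels = 18 × 0 + 2 × 1 = 2.
Non-drop label index = 3098 + 2 = 3100; at 30 labels/s that is 00:01:43:10, i.e. DF 00:01:43;10.

00:01:43;10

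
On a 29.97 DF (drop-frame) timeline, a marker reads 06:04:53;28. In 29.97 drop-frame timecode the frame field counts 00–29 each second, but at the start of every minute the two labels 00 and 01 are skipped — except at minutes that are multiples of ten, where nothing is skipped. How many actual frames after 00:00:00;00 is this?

656162

Complete 10-minute blocks: 36, each 17982 frames → 647352.
Remaining 4 whole minutes in the current block: 1800 + 3 × 1798 = 7194 frames.
Within the current minute: 53 × 30 + 28 − 2 = 1616 (labels ;00/;01 skipped at this minute). Total = 647352 + 7194 + 1616 = 656162.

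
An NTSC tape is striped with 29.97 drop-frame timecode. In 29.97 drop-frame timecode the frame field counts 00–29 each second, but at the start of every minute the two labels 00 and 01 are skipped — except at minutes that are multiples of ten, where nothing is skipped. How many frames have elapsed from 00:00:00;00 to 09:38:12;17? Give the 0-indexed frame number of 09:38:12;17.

Complete 10-minute blocks: 57, each 17982 frames → 1024974.
Remaining 8 whole minutes in the current block: 1800 + 7 × 1798 = 14386 frames.
Within the current minute: 12 × 30 + 17 − 2 = 375 (labels ;00/;01 skipped at this minute). Total = 1024974 + 14386 + 375 = 1039735.

1039735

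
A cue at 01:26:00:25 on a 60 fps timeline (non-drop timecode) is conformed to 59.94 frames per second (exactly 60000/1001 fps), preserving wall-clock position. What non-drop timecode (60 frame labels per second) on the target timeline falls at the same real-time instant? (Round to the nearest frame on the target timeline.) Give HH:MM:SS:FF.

01:25:55:16

Source frame index: (1×3600 + 26×60 + 0) × 60 + 25 = 309625.
Real time: 309625 / (60) = 61925/12 s.
Target frame: (61925/12) × (60000/1001) = 309625000/1001 ≈ 309315.684 → 309316.
At 60 labels/s: frame 309316 → 01:25:55:16.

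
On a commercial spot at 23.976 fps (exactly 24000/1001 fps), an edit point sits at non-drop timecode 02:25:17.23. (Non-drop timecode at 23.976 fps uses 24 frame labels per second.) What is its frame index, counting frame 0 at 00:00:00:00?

frame 209231

Total seconds to the label: (2 × 3600 + 25 × 60 + 17) = 8717.
Frame index = 8717 × 24 + 23 = 209231.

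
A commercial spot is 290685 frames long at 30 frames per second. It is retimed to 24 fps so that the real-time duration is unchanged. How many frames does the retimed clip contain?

Target frames = source frames × (target rate / source rate) = 290685 × (24)/(30) = 290685 × 4/5 = 232548.

232548 frames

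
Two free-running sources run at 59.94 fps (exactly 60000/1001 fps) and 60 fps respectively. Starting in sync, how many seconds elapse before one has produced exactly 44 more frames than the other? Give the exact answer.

11011/15 seconds

The gap grows by |60 − 60000/1001| = 60/1001 frames per second.
Time for a 44-frame gap: 44 ÷ (60/1001) = 11011/15 s.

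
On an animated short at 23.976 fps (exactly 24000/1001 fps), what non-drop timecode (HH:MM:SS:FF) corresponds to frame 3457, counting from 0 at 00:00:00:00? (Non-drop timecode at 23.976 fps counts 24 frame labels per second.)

00:02:24:01

3457 ÷ 24 = 144 full seconds, remainder 1 frame.
144 s = 0 h 2 min 24 s.
Timecode: 00:02:24:01.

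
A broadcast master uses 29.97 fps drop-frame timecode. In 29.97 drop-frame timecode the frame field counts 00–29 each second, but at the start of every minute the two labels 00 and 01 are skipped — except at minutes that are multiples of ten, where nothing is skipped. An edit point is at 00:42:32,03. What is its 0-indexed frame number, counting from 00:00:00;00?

76487

Complete 10-minute blocks: 4, each 17982 frames → 71928.
Remaining 2 whole minutes in the current block: 1800 + 1 × 1798 = 3598 frames.
Within the current minute: 32 × 30 + 3 − 2 = 961 (labels ;00/;01 skipped at this minute). Total = 71928 + 3598 + 961 = 76487.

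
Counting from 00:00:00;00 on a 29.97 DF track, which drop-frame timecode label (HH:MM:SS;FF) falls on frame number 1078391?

Each 10-minute DF block holds 10 × 60 × 30 − 9 × 2 = 17982 frames. 1078391 ÷ 17982 → 59 full blocks, remainder 17453.
Within the partial block the first minute is 1800 frames and each further minute 1798, so 9 further minute boundaries passed. Total skipped labels = 18 × 59 + 2 × 9 = 1080.
Non-drop label index = 1078391 + 1080 = 1079471; at 30 labels/s that is 09:59:42:11, i.e. DF 09:59:42;11.

09:59:42;11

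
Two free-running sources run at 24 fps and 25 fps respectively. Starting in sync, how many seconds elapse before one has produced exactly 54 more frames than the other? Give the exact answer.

The gap grows by |25 − 24| = 1 frame per second.
Time for a 54-frame gap: 54 ÷ (1) = 54 s.

54 seconds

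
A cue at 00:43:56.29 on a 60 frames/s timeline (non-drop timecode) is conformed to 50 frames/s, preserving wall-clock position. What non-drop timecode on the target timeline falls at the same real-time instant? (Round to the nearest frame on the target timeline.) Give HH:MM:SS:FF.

Source frame index: (0×3600 + 43×60 + 56) × 60 + 29 = 158189.
Real time: 158189 / (60) = 158189/60 s.
Target frame: (158189/60) × (50) = 790945/6 ≈ 131824.167 → 131824.
At 50 labels/s: frame 131824 → 00:43:56:24.

00:43:56:24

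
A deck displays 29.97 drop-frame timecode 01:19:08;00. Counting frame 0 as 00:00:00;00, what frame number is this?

Complete 10-minute blocks: 7, each 17982 frames → 125874.
Remaining 9 whole minutes in the current block: 1800 + 8 × 1798 = 16184 frames.
Within the current minute: 8 × 30 + 0 − 2 = 238 (labels ;00/;01 skipped at this minute). Total = 125874 + 16184 + 238 = 142296.

142296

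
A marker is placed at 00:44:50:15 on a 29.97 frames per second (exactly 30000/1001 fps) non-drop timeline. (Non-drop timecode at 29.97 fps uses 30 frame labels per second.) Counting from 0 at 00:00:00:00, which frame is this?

Total seconds to the label: (0 × 3600 + 44 × 60 + 50) = 2690.
Frame index = 2690 × 30 + 15 = 80715.

frame 80715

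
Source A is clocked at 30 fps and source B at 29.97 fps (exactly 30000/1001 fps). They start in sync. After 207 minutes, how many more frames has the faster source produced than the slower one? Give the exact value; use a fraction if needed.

207 min = 12420 s.
A emits 30 × 12420 = 372600 frames; B emits 30000/1001 × 12420 = 372600000/1001.
Difference = 372600/1001 frames (≈ 372.2278); B is behind A.

372600/1001 frames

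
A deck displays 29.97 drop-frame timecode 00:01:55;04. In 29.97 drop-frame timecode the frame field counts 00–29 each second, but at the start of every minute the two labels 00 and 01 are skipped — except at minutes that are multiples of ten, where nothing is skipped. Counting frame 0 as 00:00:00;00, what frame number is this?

As if non-drop at 30 labels/s: (0 × 3600 + 1 × 60 + 55) × 30 + 4 = 3454.
Minute boundaries passed: 1; those not divisible by 10: 1 − 0 = 1; dropped labels = 2 × 1 = 2.
Actual frame index = 3454 − 2 = 3452.

3452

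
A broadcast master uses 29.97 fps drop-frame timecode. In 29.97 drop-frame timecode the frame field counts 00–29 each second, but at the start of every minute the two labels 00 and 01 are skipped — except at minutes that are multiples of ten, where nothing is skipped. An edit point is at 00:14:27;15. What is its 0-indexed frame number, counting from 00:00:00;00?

25999

Complete 10-minute blocks: 1, each 17982 frames → 17982.
Remaining 4 whole minutes in the current block: 1800 + 3 × 1798 = 7194 frames.
Within the current minute: 27 × 30 + 15 − 2 = 823 (labels ;00/;01 skipped at this minute). Total = 17982 + 7194 + 823 = 25999.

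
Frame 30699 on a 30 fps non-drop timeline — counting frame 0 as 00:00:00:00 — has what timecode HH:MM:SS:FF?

30699 ÷ 30 = 1023 full seconds, remainder 9 frames.
1023 s = 0 h 17 min 3 s.
Timecode: 00:17:03:09.

00:17:03:09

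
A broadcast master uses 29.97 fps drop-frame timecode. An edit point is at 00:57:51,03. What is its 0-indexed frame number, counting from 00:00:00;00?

Complete 10-minute blocks: 5, each 17982 frames → 89910.
Remaining 7 whole minutes in the current block: 1800 + 6 × 1798 = 12588 frames.
Within the current minute: 51 × 30 + 3 − 2 = 1531 (labels ;00/;01 skipped at this minute). Total = 89910 + 12588 + 1531 = 104029.

104029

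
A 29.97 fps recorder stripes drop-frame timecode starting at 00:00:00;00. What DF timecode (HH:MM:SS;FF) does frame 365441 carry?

03:23:13;17

Ten DF minutes hold 17982 frames, so frame 365441 lies in block 20 (frames 359640–377621) with 5801 frames into that block.
The block's first minute is 1800 frames and the rest 1798 each; 5801 frames reaches minute 3, so 20 × 18 + 3 × 2 = 366 labels have been skipped so far.
Adding those back, label number 365441 + 366 = 365807 at 30 labels/s is 12193 s + 17 f = 3 h 23 min 13 s frame 17, i.e. 03:23:13;17.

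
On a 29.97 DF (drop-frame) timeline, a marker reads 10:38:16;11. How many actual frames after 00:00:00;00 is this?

1147741

Complete 10-minute blocks: 63, each 17982 frames → 1132866.
Remaining 8 whole minutes in the current block: 1800 + 7 × 1798 = 14386 frames.
Within the current minute: 16 × 30 + 11 − 2 = 489 (labels ;00/;01 skipped at this minute). Total = 1132866 + 14386 + 489 = 1147741.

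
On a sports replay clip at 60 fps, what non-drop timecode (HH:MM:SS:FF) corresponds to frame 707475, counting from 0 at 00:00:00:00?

03:16:31:15

707475 ÷ 60 = 11791 full seconds, remainder 15 frames.
11791 s = 3 h 16 min 31 s.
Timecode: 03:16:31:15.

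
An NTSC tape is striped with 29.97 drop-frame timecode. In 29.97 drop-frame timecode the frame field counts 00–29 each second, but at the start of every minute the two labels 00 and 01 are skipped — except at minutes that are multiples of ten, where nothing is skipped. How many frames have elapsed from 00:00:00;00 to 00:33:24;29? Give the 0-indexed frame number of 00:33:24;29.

60089

As if non-drop at 30 labels/s: (0 × 3600 + 33 × 60 + 24) × 30 + 29 = 60149.
Minute boundaries passed: 33; those not divisible by 10: 33 − 3 = 30; dropped labels = 2 × 30 = 60.
Actual frame index = 60149 − 60 = 60089.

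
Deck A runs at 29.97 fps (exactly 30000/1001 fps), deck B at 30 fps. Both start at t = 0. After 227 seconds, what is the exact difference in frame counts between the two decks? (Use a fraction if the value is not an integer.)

6810/1001 frames

A emits 30000/1001 × 227 = 6810000/1001 frames; B emits 30 × 227 = 6810.
Difference = 6810/1001 frames (≈ 6.8032); B is ahead of A.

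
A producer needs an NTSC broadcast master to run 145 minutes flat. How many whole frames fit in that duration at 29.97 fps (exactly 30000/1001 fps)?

260739 frames

145 min = 8700 s.
Frames = 8700 × 30000/1001 = 261000000/1001 ≈ 260739.2607.
Complete frames: 260739.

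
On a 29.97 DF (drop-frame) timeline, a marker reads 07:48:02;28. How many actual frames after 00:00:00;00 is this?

Complete 10-minute blocks: 46, each 17982 frames → 827172.
Remaining 8 whole minutes in the current block: 1800 + 7 × 1798 = 14386 frames.
Within the current minute: 2 × 30 + 28 − 2 = 86 (labels ;00/;01 skipped at this minute). Total = 827172 + 14386 + 86 = 841644.

841644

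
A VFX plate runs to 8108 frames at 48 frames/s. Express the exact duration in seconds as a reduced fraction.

Running time = 8108 ÷ (48) = 8108 × 1/48 = 2027/12 s.

2027/12 seconds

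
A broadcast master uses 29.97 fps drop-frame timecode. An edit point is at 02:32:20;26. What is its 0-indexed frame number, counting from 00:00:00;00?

As if non-drop at 30 labels/s: (2 × 3600 + 32 × 60 + 20) × 30 + 26 = 274226.
Minute boundaries passed: 152; those not divisible by 10: 152 − 15 = 137; dropped labels = 2 × 137 = 274.
Actual frame index = 274226 − 274 = 273952.

273952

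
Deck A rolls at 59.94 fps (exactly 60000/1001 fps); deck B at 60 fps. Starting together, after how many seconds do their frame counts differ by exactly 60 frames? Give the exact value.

The gap grows by |60 − 60000/1001| = 60/1001 frames per second.
Time for a 60-frame gap: 60 ÷ (60/1001) = 1001 s.

1001 seconds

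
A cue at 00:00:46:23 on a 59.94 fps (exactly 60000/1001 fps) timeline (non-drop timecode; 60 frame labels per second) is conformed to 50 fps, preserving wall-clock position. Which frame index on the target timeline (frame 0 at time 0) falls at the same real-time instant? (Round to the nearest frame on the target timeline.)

frame 2321

Source frame index: (0×3600 + 0×60 + 46) × 60 + 23 = 2783.
Real time: 2783 / (60000/1001) = 2785783/60000 s.
Target frame: (2785783/60000) × (50) = 2785783/1200 ≈ 2321.486 → 2321.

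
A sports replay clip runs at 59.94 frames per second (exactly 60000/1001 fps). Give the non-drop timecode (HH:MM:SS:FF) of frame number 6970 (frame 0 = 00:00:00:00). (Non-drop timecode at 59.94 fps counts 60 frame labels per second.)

00:01:56:10

6970 ÷ 60 = 116 full seconds, remainder 10 frames.
116 s = 0 h 1 min 56 s.
Timecode: 00:01:56:10.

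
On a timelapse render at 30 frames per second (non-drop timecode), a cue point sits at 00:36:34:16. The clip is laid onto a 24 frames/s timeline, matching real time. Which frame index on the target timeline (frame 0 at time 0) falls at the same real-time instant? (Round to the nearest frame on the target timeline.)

Source frame index: (0×3600 + 36×60 + 34) × 30 + 16 = 65836.
Real time: 65836 / (30) = 32918/15 s.
Target frame: (32918/15) × (24) = 263344/5 ≈ 52668.800 → 52669.

frame 52669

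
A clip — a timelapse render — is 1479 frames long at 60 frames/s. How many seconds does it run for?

24.65 seconds

Running time = 1479 / (60) = 24.65 s.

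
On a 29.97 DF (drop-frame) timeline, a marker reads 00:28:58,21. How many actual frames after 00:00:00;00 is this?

52109

As if non-drop at 30 labels/s: (0 × 3600 + 28 × 60 + 58) × 30 + 21 = 52161.
Minute boundaries passed: 28; those not divisible by 10: 28 − 2 = 26; dropped labels = 2 × 26 = 52.
Actual frame index = 52161 − 52 = 52109.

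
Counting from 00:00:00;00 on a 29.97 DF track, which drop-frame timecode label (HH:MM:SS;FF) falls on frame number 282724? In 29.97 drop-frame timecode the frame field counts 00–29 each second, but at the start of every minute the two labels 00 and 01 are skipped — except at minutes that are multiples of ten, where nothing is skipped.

Ten DF minutes hold 17982 frames, so frame 282724 lies in block 15 (frames 269730–287711) with 12994 frames into that block.
The block's first minute is 1800 frames and the rest 1798 each; 12994 frames reaches minute 7, so 15 × 18 + 7 × 2 = 284 labels have been skipped so far.
Adding those back, label number 282724 + 284 = 283008 at 30 labels/s is 9433 s + 18 f = 2 h 37 min 13 s frame 18, i.e. 02:37:13;18.

02:37:13;18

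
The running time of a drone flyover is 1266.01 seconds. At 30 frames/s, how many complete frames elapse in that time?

37980 frames

Frames = 1266.01 × 30 = 379803/10 ≈ 37980.3000.
Complete frames: 37980.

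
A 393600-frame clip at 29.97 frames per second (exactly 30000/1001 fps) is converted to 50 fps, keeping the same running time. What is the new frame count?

656656 frames

Target frames = source frames × (target rate / source rate) = 393600 × (50)/(30000/1001) = 393600 × 1001/600 = 656656.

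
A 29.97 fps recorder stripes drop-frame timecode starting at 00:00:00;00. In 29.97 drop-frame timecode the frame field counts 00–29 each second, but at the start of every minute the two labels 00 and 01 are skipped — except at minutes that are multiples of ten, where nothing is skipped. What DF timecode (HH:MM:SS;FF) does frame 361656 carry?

03:21:07;08

Each 10-minute DF block holds 10 × 60 × 30 − 9 × 2 = 17982 frames. 361656 ÷ 17982 → 20 full blocks, remainder 2016.
Within the partial block the first minute is 1800 frames and each further minute 1798, so 1 further minute boundary passed. Total skipped labels = 18 × 20 + 2 × 1 = 362.
Non-drop label index = 361656 + 362 = 362018; at 30 labels/s that is 03:21:07:08, i.e. DF 03:21:07;08.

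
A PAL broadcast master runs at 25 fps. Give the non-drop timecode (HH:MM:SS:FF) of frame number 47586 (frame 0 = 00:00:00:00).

47586 ÷ 25 = 1903 full seconds, remainder 11 frames.
1903 s = 0 h 31 min 43 s.
Timecode: 00:31:43:11.

00:31:43:11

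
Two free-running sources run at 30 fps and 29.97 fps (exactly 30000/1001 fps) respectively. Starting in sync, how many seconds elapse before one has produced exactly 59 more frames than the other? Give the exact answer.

The gap grows by |30000/1001 − 30| = 30/1001 frames per second.
Time for a 59-frame gap: 59 ÷ (30/1001) = 59059/30 s.

59059/30 seconds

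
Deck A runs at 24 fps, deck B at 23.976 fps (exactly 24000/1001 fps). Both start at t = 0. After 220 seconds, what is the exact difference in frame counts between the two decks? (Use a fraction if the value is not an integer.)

A emits 24 × 220 = 5280 frames; B emits 24000/1001 × 220 = 480000/91.
Difference = 480/91 frames (≈ 5.2747); B is behind A.

480/91 frames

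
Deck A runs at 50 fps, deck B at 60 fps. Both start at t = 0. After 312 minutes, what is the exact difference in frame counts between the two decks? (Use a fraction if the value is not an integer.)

187200 frames

312 min = 18720 s.
A emits 50 × 18720 = 936000 frames; B emits 60 × 18720 = 1123200.
Difference = 187200 frames; B is ahead of A.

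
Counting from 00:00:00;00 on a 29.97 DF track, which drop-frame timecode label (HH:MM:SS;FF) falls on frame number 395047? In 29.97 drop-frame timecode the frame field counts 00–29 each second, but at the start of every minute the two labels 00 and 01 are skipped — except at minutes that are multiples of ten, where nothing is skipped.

Each 10-minute DF block holds 10 × 60 × 30 − 9 × 2 = 17982 frames. 395047 ÷ 17982 → 21 full blocks, remainder 17425.
Within the partial block the first minute is 1800 frames and each further minute 1798, so 9 further minute boundaries passed. Total skipped labels = 18 × 21 + 2 × 9 = 396.
Non-drop label index = 395047 + 396 = 395443; at 30 labels/s that is 03:39:41:13, i.e. DF 03:39:41;13.

03:39:41;13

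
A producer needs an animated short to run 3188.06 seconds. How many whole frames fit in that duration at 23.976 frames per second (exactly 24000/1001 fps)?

Frames = 3188.06 × 24000/1001 = 76513440/1001 ≈ 76437.0030.
Complete frames: 76437.

76437 frames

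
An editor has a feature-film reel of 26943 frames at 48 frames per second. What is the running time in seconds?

Running time = 26943 / (48) = 561.3125 s.

561.3125 seconds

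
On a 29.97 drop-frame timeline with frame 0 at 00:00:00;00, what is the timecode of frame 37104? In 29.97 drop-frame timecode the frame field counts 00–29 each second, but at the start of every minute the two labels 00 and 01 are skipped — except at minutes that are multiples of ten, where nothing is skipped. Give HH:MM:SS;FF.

00:20:38;00

Ten DF minutes hold 17982 frames, so frame 37104 lies in block 2 (frames 35964–53945) with 1140 frames into that block.
The block's first minute is 1800 frames and the rest 1798 each; 1140 frames reaches minute 0, so 2 × 18 + 0 × 2 = 36 labels have been skipped so far.
Adding those back, label number 37104 + 36 = 37140 at 30 labels/s is 1238 s + 0 f = 0 h 20 min 38 s frame 0, i.e. 00:20:38;00.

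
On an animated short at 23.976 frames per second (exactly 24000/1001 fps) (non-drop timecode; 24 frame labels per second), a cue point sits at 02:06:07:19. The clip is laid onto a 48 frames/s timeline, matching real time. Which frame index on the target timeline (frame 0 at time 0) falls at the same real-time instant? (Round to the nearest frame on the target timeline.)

frame 363617

Source frame index: (2×3600 + 6×60 + 7) × 24 + 19 = 181627.
Real time: 181627 / (24000/1001) = 181808627/24000 s.
Target frame: (181808627/24000) × (48) = 181808627/500 ≈ 363617.254 → 363617.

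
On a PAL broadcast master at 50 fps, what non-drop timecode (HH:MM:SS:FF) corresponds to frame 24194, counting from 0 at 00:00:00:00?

24194 ÷ 50 = 483 full seconds, remainder 44 frames.
483 s = 0 h 8 min 3 s.
Timecode: 00:08:03:44.

00:08:03:44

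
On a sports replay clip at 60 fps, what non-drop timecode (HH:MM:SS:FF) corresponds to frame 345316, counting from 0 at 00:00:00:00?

01:35:55:16

345316 ÷ 60 = 5755 full seconds, remainder 16 frames.
5755 s = 1 h 35 min 55 s.
Timecode: 01:35:55:16.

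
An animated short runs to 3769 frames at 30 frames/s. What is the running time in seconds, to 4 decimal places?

125.6333 seconds

Running time = 3769 × 1/30 = 3769/30 s ≈ 125.6333 s.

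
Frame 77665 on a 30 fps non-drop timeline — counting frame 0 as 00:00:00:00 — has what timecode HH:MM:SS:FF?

00:43:08:25

77665 ÷ 30 = 2588 full seconds, remainder 25 frames.
2588 s = 0 h 43 min 8 s.
Timecode: 00:43:08:25.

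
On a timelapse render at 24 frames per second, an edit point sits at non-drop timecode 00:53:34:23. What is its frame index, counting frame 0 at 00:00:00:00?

frame 77159

Total seconds to the label: (0 × 3600 + 53 × 60 + 34) = 3214.
Frame index = 3214 × 24 + 23 = 77159.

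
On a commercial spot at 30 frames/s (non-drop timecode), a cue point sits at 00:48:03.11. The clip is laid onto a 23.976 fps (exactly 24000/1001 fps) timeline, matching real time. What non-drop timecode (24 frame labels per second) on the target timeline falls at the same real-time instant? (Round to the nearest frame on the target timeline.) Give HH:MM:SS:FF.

00:48:00:12

Source frame index: (0×3600 + 48×60 + 3) × 30 + 11 = 86501.
Real time: 86501 / (30) = 86501/30 s.
Target frame: (86501/30) × (24000/1001) = 69200800/1001 ≈ 69131.668 → 69132.
At 24 labels/s: frame 69132 → 00:48:00:12.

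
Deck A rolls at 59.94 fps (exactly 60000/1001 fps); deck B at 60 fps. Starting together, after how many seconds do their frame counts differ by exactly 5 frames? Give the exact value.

1001/12 seconds

The gap grows by |60 − 60000/1001| = 60/1001 frames per second.
Time for a 5-frame gap: 5 ÷ (60/1001) = 1001/12 s.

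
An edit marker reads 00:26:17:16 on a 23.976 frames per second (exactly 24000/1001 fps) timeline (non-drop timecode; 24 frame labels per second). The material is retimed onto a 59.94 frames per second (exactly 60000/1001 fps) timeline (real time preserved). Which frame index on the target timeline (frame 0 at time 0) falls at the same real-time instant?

Source frame index: (0×3600 + 26×60 + 17) × 24 + 16 = 37864.
Real time: 37864 / (24000/1001) = 4737733/3000 s.
Target frame: (4737733/3000) × (60000/1001) = 94660.

frame 94660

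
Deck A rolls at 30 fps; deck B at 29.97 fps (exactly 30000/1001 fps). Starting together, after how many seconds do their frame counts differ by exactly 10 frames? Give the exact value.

The gap grows by |30000/1001 − 30| = 30/1001 frames per second.
Time for a 10-frame gap: 10 ÷ (30/1001) = 1001/3 s.

1001/3 seconds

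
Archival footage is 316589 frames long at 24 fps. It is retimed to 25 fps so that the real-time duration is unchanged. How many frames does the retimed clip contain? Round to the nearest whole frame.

329780 frames

Frames at target rate = 316589 × (25) / (24) = 7914725/24 ≈ 329780.208.
Nearest whole frame: 329780.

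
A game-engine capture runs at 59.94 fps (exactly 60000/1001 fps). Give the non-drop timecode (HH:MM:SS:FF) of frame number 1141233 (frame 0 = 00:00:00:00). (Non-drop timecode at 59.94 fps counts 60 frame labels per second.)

05:17:00:33

1141233 ÷ 60 = 19020 full seconds, remainder 33 frames.
19020 s = 5 h 17 min 0 s.
Timecode: 05:17:00:33.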